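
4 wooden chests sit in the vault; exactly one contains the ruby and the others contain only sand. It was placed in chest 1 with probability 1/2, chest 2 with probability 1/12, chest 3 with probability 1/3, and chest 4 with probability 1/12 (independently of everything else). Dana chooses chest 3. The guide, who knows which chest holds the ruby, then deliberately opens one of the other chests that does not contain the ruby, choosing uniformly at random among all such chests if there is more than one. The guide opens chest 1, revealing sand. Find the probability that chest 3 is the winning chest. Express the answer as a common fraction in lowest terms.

Condition on the true location of the ruby.
If it is in chest 1 (prior 1/2): the guide opened chest 1, so this case is ruled out; weight (1/2)·0 = 0.
If it is in either of chests 2 and 4 (prior 1/12 each): the guide has 2 equally likely choices, so probability 1/2; weight (1/12)·(1/2) = 1/24 each.
If it is in chest 3 (prior 1/3): the guide has 3 equally likely choices, so probability 1/3; weight (1/3)·(1/3) = 1/9.
The weights sum to 7/36.
So P(the ruby in chest 3 | the guide opened chest 1) = (1/9) / (7/36) = 4/7.

4/7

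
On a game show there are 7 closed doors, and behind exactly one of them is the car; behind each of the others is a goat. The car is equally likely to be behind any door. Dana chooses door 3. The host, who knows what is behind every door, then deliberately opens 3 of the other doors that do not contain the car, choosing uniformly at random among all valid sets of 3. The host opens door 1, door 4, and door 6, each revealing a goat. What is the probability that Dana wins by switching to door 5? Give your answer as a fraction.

2/7

Apply Bayes' rule, conditioning on where the car actually is.
If it is behind any of doors 1, 4, and 6 (prior 1/7 each): that door was opened and seen not to hold the prize — ruled out; weight (1/7)·0 = 0 each.
If it is behind any of doors 2, 5, and 7 (prior 1/7 each): the host has 10 equally likely choices, so probability 1/10; weight (1/7)·(1/10) = 1/70 each.
If it is behind door 3 (prior 1/7): the host has 20 equally likely choices, so probability 1/20; weight (1/7)·(1/20) = 1/140.
The weights sum to 1/20.
So P(the car behind door 5 | the host opened door 1, door 4, and door 6) = (1/70) / (1/20) = 2/7.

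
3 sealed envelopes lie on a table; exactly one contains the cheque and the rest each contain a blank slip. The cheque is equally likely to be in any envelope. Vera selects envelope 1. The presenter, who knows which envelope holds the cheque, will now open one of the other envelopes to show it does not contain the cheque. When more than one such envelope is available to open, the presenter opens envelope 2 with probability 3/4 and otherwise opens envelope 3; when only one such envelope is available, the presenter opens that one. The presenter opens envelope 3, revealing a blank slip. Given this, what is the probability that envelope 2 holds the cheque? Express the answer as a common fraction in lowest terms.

Condition on the true location of the cheque.
If it is in envelope 1 (prior 1/3): envelope 2 is available but not opened, probability 1/4; weight (1/3)·(1/4) = 1/12.
If it is in envelope 2 (prior 1/3): only envelope 3 is available, probability 1; weight (1/3)·1 = 1/3.
If it is in envelope 3 (prior 1/3): the presenter opened envelope 3, so this case is ruled out; weight (1/3)·0 = 0.
The weights sum to 5/12.
So P(the cheque in envelope 2 | the presenter opened envelope 3) = (1/3) / (5/12) = 4/5.

4/5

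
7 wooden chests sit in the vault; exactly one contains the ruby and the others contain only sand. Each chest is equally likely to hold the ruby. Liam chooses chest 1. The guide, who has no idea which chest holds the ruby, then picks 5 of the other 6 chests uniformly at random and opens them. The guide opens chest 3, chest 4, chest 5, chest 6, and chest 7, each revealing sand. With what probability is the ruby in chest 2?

1/2

Condition on the true location of the ruby.
If it is in either of chests 1 and 2 (prior 1/7 each): the guide picks exactly this set with probability 1/6 regardless, and none is the prize; weight (1/7)·(1/6) = 1/42 each.
If it is in any of chests 3, 4, 5, 6, and 7 (prior 1/7 each): that chest was opened and seen not to hold the prize — ruled out; weight (1/7)·0 = 0 each.
The weights sum to 1/21.
So P(the ruby in chest 2 | the guide opened chest 3, chest 4, chest 5, chest 6, and chest 7) = (1/42) / (1/21) = 1/2.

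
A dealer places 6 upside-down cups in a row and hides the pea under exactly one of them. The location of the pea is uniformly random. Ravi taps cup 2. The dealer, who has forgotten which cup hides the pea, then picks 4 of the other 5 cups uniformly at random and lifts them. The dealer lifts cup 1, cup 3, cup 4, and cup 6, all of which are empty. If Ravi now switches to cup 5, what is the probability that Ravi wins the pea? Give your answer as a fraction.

Consider each possible location of the pea in turn.
If it is under any of cups 1, 3, 4, and 6 (prior 1/6 each): that cup was opened and seen not to hold the prize — ruled out; weight (1/6)·0 = 0 each.
If it is under either of cups 2 and 5 (prior 1/6 each): the dealer picks exactly this set with probability 1/5 regardless, and none is the prize; weight (1/6)·(1/5) = 1/30 each.
The weights sum to 1/15.
So P(the pea under cup 5 | the dealer opened cup 1, cup 3, cup 4, and cup 6) = (1/30) / (1/15) = 1/2.

1/2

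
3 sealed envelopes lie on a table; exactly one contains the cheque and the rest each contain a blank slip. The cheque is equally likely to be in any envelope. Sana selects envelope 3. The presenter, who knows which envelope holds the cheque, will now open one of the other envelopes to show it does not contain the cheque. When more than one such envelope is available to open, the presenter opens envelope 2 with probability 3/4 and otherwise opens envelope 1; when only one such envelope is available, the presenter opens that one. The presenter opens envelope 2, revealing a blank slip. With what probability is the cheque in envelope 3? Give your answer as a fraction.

3/7

Apply Bayes' rule, conditioning on where the cheque actually is.
If it is in envelope 1 (prior 1/3): only envelope 2 is available, probability 1; weight (1/3)·1 = 1/3.
If it is in envelope 2 (prior 1/3): the presenter opened envelope 2, so this case is ruled out; weight (1/3)·0 = 0.
If it is in envelope 3 (prior 1/3): envelope 2 is available, opened with probability 3/4; weight (1/3)·(3/4) = 1/4.
The weights sum to 7/12.
So P(the cheque in envelope 3 | the presenter opened envelope 2) = (1/4) / (7/12) = 3/7.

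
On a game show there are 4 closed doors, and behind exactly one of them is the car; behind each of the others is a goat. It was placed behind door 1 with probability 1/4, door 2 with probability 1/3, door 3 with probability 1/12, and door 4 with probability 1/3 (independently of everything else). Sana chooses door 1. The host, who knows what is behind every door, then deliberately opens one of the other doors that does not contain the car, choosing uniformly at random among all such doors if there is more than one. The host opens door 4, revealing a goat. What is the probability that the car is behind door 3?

1/7

Condition on the true location of the car.
If it is behind door 1 (prior 1/4): the host has 3 equally likely choices, so probability 1/3; weight (1/4)·(1/3) = 1/12.
If it is behind door 2 (prior 1/3): the host has 2 equally likely choices, so probability 1/2; weight (1/3)·(1/2) = 1/6.
If it is behind door 3 (prior 1/12): the host has 2 equally likely choices, so probability 1/2; weight (1/12)·(1/2) = 1/24.
If it is behind door 4 (prior 1/3): the host opened door 4, so this case is ruled out; weight (1/3)·0 = 0.
The weights sum to 7/24.
So P(the car behind door 3 | the host opened door 4) = (1/24) / (7/24) = 1/7.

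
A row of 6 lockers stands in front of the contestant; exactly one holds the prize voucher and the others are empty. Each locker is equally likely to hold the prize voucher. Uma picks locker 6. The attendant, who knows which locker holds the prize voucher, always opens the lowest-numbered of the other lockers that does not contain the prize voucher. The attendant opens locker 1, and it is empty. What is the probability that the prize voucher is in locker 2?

1/5

Consider each possible location of the prize voucher in turn.
If it is in locker 1 (prior 1/6): the attendant opened locker 1, so this case is ruled out; weight (1/6)·0 = 0.
If it is in any of lockers 2, 3, 4, 5, and 6 (prior 1/6 each): locker 1 is the lowest-numbered option available, probability 1; weight (1/6)·1 = 1/6 each.
The weights sum to 5/6.
So P(the prize voucher in locker 2 | the attendant opened locker 1) = (1/6) / (5/6) = 1/5.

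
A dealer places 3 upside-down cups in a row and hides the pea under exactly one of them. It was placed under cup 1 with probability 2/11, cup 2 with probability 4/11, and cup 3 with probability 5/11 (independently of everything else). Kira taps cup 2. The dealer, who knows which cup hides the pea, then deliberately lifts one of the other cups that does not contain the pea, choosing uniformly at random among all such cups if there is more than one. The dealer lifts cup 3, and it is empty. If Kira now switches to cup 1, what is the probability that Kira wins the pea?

Apply Bayes' rule, conditioning on where the pea actually is.
If it is under cup 1 (prior 2/11): the dealer has no choice, probability 1; weight (2/11)·1 = 2/11.
If it is under cup 2 (prior 4/11): the dealer has 2 equally likely choices, so probability 1/2; weight (4/11)·(1/2) = 2/11.
If it is under cup 3 (prior 5/11): the dealer opened cup 3, so this case is ruled out; weight (5/11)·0 = 0.
The weights sum to 4/11.
So P(the pea under cup 1 | the dealer opened cup 3) = (2/11) / (4/11) = 1/2.

1/2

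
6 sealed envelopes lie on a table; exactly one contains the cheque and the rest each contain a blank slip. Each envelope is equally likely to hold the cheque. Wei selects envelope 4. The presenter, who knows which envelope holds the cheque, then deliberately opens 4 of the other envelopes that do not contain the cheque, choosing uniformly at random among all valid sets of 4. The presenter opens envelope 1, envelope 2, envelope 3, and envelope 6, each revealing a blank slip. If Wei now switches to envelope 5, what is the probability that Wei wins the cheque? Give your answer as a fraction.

Apply Bayes' rule, conditioning on where the cheque actually is.
If it is in any of envelopes 1, 2, 3, and 6 (prior 1/6 each): that envelope was opened and seen not to hold the prize — ruled out; weight (1/6)·0 = 0 each.
If it is in envelope 4 (prior 1/6): the presenter has 5 equally likely choices, so probability 1/5; weight (1/6)·(1/5) = 1/30.
If it is in envelope 5 (prior 1/6): the presenter has no choice, probability 1; weight (1/6)·1 = 1/6.
The weights sum to 1/5.
So P(the cheque in envelope 5 | the presenter opened envelope 1, envelope 2, envelope 3, and envelope 6) = (1/6) / (1/5) = 5/6.

5/6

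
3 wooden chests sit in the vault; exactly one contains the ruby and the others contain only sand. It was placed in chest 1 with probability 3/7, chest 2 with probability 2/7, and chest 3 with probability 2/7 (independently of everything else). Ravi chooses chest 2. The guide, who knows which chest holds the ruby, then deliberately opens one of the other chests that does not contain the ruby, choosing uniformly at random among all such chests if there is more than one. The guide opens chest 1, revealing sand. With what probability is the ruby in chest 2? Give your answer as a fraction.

1/3

Condition on the true location of the ruby.
If it is in chest 1 (prior 3/7): the guide opened chest 1, so this case is ruled out; weight (3/7)·0 = 0.
If it is in chest 2 (prior 2/7): the guide has 2 equally likely choices, so probability 1/2; weight (2/7)·(1/2) = 1/7.
If it is in chest 3 (prior 2/7): the guide has no choice, probability 1; weight (2/7)·1 = 2/7.
The weights sum to 3/7.
So P(the ruby in chest 2 | the guide opened chest 1) = (1/7) / (3/7) = 1/3.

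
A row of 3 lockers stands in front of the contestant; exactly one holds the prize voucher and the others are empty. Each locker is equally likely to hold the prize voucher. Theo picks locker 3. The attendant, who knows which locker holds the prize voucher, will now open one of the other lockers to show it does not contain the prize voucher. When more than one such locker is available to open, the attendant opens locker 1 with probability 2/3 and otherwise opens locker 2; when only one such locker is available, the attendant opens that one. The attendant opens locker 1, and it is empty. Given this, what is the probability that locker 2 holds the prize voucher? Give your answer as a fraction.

3/5

Apply Bayes' rule, conditioning on where the prize voucher actually is.
If it is in locker 1 (prior 1/3): the attendant opened locker 1, so this case is ruled out; weight (1/3)·0 = 0.
If it is in locker 2 (prior 1/3): only locker 1 is available, probability 1; weight (1/3)·1 = 1/3.
If it is in locker 3 (prior 1/3): locker 1 is available, opened with probability 2/3; weight (1/3)·(2/3) = 2/9.
The weights sum to 5/9.
So P(the prize voucher in locker 2 | the attendant opened locker 1) = (1/3) / (5/9) = 3/5.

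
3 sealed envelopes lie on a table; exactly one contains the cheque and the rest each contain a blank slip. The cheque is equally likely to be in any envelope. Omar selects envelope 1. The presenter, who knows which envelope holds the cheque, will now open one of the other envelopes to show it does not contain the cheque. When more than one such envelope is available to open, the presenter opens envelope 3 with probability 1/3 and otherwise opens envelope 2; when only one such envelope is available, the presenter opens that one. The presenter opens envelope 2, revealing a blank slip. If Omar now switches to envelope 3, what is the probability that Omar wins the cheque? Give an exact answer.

3/5

Condition on the true location of the cheque.
If it is in envelope 1 (prior 1/3): envelope 3 is available but not opened, probability 2/3; weight (1/3)·(2/3) = 2/9.
If it is in envelope 2 (prior 1/3): the presenter opened envelope 2, so this case is ruled out; weight (1/3)·0 = 0.
If it is in envelope 3 (prior 1/3): only envelope 2 is available, probability 1; weight (1/3)·1 = 1/3.
The weights sum to 5/9.
So P(the cheque in envelope 3 | the presenter opened envelope 2) = (1/3) / (5/9) = 3/5.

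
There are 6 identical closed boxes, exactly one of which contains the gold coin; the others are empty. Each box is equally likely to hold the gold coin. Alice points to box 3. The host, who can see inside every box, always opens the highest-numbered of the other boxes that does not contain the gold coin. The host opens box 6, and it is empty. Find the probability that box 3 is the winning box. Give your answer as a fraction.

Condition on the true location of the gold coin.
If it is in any of boxes 1, 2, 3, 4, and 5 (prior 1/6 each): box 6 is the highest-numbered option available, probability 1; weight (1/6)·1 = 1/6 each.
If it is in box 6 (prior 1/6): the host opened box 6, so this case is ruled out; weight (1/6)·0 = 0.
The weights sum to 5/6.
So P(the gold coin in box 3 | the host opened box 6) = (1/6) / (5/6) = 1/5.

1/5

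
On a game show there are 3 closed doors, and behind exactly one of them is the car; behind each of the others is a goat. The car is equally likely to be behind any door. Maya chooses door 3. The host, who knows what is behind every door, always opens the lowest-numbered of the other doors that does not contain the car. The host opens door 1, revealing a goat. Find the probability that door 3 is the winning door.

Condition on the true location of the car.
If it is behind door 1 (prior 1/3): the host opened door 1, so this case is ruled out; weight (1/3)·0 = 0.
If it is behind either of doors 2 and 3 (prior 1/3 each): door 1 is the lowest-numbered option available, probability 1; weight (1/3)·1 = 1/3 each.
The weights sum to 2/3.
So P(the car behind door 3 | the host opened door 1) = (1/3) / (2/3) = 1/2.

1/2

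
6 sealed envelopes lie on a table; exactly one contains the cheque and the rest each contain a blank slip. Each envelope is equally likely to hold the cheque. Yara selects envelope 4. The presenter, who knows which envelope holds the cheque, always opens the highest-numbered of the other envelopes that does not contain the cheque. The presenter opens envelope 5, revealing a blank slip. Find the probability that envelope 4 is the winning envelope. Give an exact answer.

Condition on the true location of the cheque.
If it is in any of envelopes 1, 2, 3, and 4 (prior 1/6 each): the presenter would have opened envelope 6 instead, probability 0; weight (1/6)·0 = 0 each.
If it is in envelope 5 (prior 1/6): the presenter opened envelope 5, so this case is ruled out; weight (1/6)·0 = 0.
If it is in envelope 6 (prior 1/6): envelope 5 is the highest-numbered option available, probability 1; weight (1/6)·1 = 1/6.
The weights sum to 1/6.
So P(the cheque in envelope 4 | the presenter opened envelope 5) = 0 / (1/6) = 0.

0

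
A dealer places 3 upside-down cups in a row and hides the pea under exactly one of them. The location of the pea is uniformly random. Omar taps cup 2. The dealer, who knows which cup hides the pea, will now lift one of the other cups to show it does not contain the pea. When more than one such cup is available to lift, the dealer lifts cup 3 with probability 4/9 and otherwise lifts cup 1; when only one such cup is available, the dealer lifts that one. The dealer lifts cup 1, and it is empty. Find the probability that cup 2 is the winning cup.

5/14

Consider each possible location of the pea in turn.
If it is under cup 1 (prior 1/3): the dealer opened cup 1, so this case is ruled out; weight (1/3)·0 = 0.
If it is under cup 2 (prior 1/3): cup 3 is available but not opened, probability 5/9; weight (1/3)·(5/9) = 5/27.
If it is under cup 3 (prior 1/3): only cup 1 is available, probability 1; weight (1/3)·1 = 1/3.
The weights sum to 14/27.
So P(the pea under cup 2 | the dealer opened cup 1) = (5/27) / (14/27) = 5/14.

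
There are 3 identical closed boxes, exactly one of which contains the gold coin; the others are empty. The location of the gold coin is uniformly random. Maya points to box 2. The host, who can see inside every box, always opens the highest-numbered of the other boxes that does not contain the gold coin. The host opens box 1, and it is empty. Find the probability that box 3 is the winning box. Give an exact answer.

Consider each possible location of the gold coin in turn.
If it is in box 1 (prior 1/3): the host opened box 1, so this case is ruled out; weight (1/3)·0 = 0.
If it is in box 2 (prior 1/3): the host would have opened box 3 instead, probability 0; weight (1/3)·0 = 0.
If it is in box 3 (prior 1/3): box 1 is the highest-numbered option available, probability 1; weight (1/3)·1 = 1/3.
The weights sum to 1/3.
So P(the gold coin in box 3 | the host opened box 1) = (1/3) / (1/3) = 1.

1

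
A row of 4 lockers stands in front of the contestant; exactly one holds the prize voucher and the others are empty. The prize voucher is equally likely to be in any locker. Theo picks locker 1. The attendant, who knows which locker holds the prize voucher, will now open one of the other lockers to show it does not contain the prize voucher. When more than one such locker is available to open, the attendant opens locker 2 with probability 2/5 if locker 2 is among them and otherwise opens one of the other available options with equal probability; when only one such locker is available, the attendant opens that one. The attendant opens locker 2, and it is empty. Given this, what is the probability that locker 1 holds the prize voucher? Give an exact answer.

1/3

Consider each possible location of the prize voucher in turn.
If it is in any of lockers 1, 3, and 4 (prior 1/4 each): locker 2 is available, opened with probability 2/5; weight (1/4)·(2/5) = 1/10 each.
If it is in locker 2 (prior 1/4): the attendant opened locker 2, so this case is ruled out; weight (1/4)·0 = 0.
The weights sum to 3/10.
So P(the prize voucher in locker 1 | the attendant opened locker 2) = (1/10) / (3/10) = 1/3.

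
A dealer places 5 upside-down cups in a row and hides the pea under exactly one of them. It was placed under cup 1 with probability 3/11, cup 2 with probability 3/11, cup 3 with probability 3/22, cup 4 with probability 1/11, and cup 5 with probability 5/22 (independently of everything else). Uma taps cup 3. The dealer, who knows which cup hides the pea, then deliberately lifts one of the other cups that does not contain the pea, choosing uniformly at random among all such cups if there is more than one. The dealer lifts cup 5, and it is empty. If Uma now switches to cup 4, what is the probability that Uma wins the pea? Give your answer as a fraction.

Condition on the true location of the pea.
If it is under either of cups 1 and 2 (prior 3/11 each): the dealer has 3 equally likely choices, so probability 1/3; weight (3/11)·(1/3) = 1/11 each.
If it is under cup 3 (prior 3/22): the dealer has 4 equally likely choices, so probability 1/4; weight (3/22)·(1/4) = 3/88.
If it is under cup 4 (prior 1/11): the dealer has 3 equally likely choices, so probability 1/3; weight (1/11)·(1/3) = 1/33.
If it is under cup 5 (prior 5/22): the dealer opened cup 5, so this case is ruled out; weight (5/22)·0 = 0.
The weights sum to 65/264.
So P(the pea under cup 4 | the dealer opened cup 5) = (1/33) / (65/264) = 8/65.

8/65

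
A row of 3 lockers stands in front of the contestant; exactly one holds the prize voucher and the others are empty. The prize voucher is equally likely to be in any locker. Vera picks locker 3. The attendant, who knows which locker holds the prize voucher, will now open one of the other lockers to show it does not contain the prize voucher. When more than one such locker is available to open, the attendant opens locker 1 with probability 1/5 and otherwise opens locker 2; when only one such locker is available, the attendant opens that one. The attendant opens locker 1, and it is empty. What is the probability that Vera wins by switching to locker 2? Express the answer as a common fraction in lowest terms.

Consider each possible location of the prize voucher in turn.
If it is in locker 1 (prior 1/3): the attendant opened locker 1, so this case is ruled out; weight (1/3)·0 = 0.
If it is in locker 2 (prior 1/3): only locker 1 is available, probability 1; weight (1/3)·1 = 1/3.
If it is in locker 3 (prior 1/3): locker 1 is available, opened with probability 1/5; weight (1/3)·(1/5) = 1/15.
The weights sum to 2/5.
So P(the prize voucher in locker 2 | the attendant opened locker 1) = (1/3) / (2/5) = 5/6.

5/6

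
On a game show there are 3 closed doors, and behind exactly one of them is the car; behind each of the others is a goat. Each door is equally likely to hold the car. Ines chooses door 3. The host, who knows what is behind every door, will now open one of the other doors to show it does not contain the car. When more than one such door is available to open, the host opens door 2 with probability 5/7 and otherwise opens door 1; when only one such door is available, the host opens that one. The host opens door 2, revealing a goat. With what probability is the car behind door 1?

Consider each possible location of the car in turn.
If it is behind door 1 (prior 1/3): only door 2 is available, probability 1; weight (1/3)·1 = 1/3.
If it is behind door 2 (prior 1/3): the host opened door 2, so this case is ruled out; weight (1/3)·0 = 0.
If it is behind door 3 (prior 1/3): door 2 is available, opened with probability 5/7; weight (1/3)·(5/7) = 5/21.
The weights sum to 4/7.
So P(the car behind door 1 | the host opened door 2) = (1/3) / (4/7) = 7/12.

7/12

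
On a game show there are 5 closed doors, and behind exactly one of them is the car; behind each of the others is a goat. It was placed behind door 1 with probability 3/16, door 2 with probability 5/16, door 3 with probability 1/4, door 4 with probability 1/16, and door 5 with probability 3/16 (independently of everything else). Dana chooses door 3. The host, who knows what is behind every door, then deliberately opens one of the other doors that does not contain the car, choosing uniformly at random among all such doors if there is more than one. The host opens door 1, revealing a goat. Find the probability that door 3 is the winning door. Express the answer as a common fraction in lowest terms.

Consider each possible location of the car in turn.
If it is behind door 1 (prior 3/16): the host opened door 1, so this case is ruled out; weight (3/16)·0 = 0.
If it is behind door 2 (prior 5/16): the host has 3 equally likely choices, so probability 1/3; weight (5/16)·(1/3) = 5/48.
If it is behind door 3 (prior 1/4): the host has 4 equally likely choices, so probability 1/4; weight (1/4)·(1/4) = 1/16.
If it is behind door 4 (prior 1/16): the host has 3 equally likely choices, so probability 1/3; weight (1/16)·(1/3) = 1/48.
If it is behind door 5 (prior 3/16): the host has 3 equally likely choices, so probability 1/3; weight (3/16)·(1/3) = 1/16.
The weights sum to 1/4.
So P(the car behind door 3 | the host opened door 1) = (1/16) / (1/4) = 1/4.

1/4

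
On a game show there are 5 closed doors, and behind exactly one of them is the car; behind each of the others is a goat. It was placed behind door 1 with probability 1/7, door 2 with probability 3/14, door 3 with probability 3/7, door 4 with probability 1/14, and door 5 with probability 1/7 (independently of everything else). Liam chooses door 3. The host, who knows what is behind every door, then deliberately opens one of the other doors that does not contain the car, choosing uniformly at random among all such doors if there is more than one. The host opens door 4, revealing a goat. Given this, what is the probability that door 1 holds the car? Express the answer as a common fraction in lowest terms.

Consider each possible location of the car in turn.
If it is behind either of doors 1 and 5 (prior 1/7 each): the host has 3 equally likely choices, so probability 1/3; weight (1/7)·(1/3) = 1/21 each.
If it is behind door 2 (prior 3/14): the host has 3 equally likely choices, so probability 1/3; weight (3/14)·(1/3) = 1/14.
If it is behind door 3 (prior 3/7): the host has 4 equally likely choices, so probability 1/4; weight (3/7)·(1/4) = 3/28.
If it is behind door 4 (prior 1/14): the host opened door 4, so this case is ruled out; weight (1/14)·0 = 0.
The weights sum to 23/84.
So P(the car behind door 1 | the host opened door 4) = (1/21) / (23/84) = 4/23.

4/23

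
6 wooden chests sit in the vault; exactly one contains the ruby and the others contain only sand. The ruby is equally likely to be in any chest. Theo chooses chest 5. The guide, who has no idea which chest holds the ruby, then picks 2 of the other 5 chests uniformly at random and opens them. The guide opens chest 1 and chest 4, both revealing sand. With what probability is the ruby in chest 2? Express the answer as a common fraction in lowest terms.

Condition on the true location of the ruby.
If it is in either of chests 1 and 4 (prior 1/6 each): that chest was opened and seen not to hold the prize — ruled out; weight (1/6)·0 = 0 each.
If it is in any of chests 2, 3, 5, and 6 (prior 1/6 each): the guide picks exactly this set with probability 1/10 regardless, and none is the prize; weight (1/6)·(1/10) = 1/60 each.
The weights sum to 1/15.
So P(the ruby in chest 2 | the guide opened chest 1 and chest 4) = (1/60) / (1/15) = 1/4.

1/4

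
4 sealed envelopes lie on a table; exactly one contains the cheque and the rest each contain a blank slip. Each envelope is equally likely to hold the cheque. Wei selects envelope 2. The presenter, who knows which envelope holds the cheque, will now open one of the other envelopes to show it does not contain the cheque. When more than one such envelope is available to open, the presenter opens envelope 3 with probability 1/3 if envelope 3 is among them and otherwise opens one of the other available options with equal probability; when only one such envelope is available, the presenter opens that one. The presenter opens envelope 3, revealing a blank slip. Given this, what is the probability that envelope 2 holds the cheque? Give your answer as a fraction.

1/3

Consider each possible location of the cheque in turn.
If it is in any of envelopes 1, 2, and 4 (prior 1/4 each): envelope 3 is available, opened with probability 1/3; weight (1/4)·(1/3) = 1/12 each.
If it is in envelope 3 (prior 1/4): the presenter opened envelope 3, so this case is ruled out; weight (1/4)·0 = 0.
The weights sum to 1/4.
So P(the cheque in envelope 2 | the presenter opened envelope 3) = (1/12) / (1/4) = 1/3.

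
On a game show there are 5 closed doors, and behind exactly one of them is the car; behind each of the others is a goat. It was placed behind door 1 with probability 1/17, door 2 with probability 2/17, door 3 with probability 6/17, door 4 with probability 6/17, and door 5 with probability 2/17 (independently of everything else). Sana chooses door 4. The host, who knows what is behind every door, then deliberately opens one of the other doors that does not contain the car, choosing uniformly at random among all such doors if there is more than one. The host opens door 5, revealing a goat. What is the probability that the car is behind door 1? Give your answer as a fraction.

2/27

Condition on the true location of the car.
If it is behind door 1 (prior 1/17): the host has 3 equally likely choices, so probability 1/3; weight (1/17)·(1/3) = 1/51.
If it is behind door 2 (prior 2/17): the host has 3 equally likely choices, so probability 1/3; weight (2/17)·(1/3) = 2/51.
If it is behind door 3 (prior 6/17): the host has 3 equally likely choices, so probability 1/3; weight (6/17)·(1/3) = 2/17.
If it is behind door 4 (prior 6/17): the host has 4 equally likely choices, so probability 1/4; weight (6/17)·(1/4) = 3/34.
If it is behind door 5 (prior 2/17): the host opened door 5, so this case is ruled out; weight (2/17)·0 = 0.
The weights sum to 9/34.
So P(the car behind door 1 | the host opened door 5) = (1/51) / (9/34) = 2/27.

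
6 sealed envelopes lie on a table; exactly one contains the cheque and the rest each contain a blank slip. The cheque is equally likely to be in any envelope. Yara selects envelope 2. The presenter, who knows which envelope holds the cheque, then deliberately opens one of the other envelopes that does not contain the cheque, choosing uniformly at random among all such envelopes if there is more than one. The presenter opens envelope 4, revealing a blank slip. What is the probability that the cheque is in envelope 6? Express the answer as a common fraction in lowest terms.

Condition on the true location of the cheque.
If it is in any of envelopes 1, 3, 5, and 6 (prior 1/6 each): the presenter has 4 equally likely choices, so probability 1/4; weight (1/6)·(1/4) = 1/24 each.
If it is in envelope 2 (prior 1/6): the presenter has 5 equally likely choices, so probability 1/5; weight (1/6)·(1/5) = 1/30.
If it is in envelope 4 (prior 1/6): the presenter opened envelope 4, so this case is ruled out; weight (1/6)·0 = 0.
The weights sum to 1/5.
So P(the cheque in envelope 6 | the presenter opened envelope 4) = (1/24) / (1/5) = 5/24.

5/24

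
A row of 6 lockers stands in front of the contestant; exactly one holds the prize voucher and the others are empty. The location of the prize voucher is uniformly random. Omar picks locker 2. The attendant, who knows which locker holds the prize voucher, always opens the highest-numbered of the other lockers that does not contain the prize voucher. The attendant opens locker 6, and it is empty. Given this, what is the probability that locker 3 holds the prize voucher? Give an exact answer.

Consider each possible location of the prize voucher in turn.
If it is in any of lockers 1, 2, 3, 4, and 5 (prior 1/6 each): locker 6 is the highest-numbered option available, probability 1; weight (1/6)·1 = 1/6 each.
If it is in locker 6 (prior 1/6): the attendant opened locker 6, so this case is ruled out; weight (1/6)·0 = 0.
The weights sum to 5/6.
So P(the prize voucher in locker 3 | the attendant opened locker 6) = (1/6) / (5/6) = 1/5.

1/5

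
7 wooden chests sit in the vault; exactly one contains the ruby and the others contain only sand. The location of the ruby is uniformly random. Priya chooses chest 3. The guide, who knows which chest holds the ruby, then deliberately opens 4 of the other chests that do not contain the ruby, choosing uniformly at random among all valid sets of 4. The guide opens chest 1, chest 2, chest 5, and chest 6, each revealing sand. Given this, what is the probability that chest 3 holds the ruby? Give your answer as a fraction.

Apply Bayes' rule, conditioning on where the ruby actually is.
If it is in any of chests 1, 2, 5, and 6 (prior 1/7 each): that chest was opened and seen not to hold the prize — ruled out; weight (1/7)·0 = 0 each.
If it is in chest 3 (prior 1/7): the guide has 15 equally likely choices, so probability 1/15; weight (1/7)·(1/15) = 1/105.
If it is in either of chests 4 and 7 (prior 1/7 each): the guide has 5 equally likely choices, so probability 1/5; weight (1/7)·(1/5) = 1/35 each.
The weights sum to 1/15.
So P(the ruby in chest 3 | the guide opened chest 1, chest 2, chest 5, and chest 6) = (1/105) / (1/15) = 1/7.

1/7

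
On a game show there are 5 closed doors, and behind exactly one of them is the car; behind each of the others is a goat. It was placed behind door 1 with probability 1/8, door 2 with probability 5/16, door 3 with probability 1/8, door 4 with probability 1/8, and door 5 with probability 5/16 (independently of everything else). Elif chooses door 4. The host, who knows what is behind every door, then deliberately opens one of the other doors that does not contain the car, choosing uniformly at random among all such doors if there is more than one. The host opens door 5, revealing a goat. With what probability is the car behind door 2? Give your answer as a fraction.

Consider each possible location of the car in turn.
If it is behind either of doors 1 and 3 (prior 1/8 each): the host has 3 equally likely choices, so probability 1/3; weight (1/8)·(1/3) = 1/24 each.
If it is behind door 2 (prior 5/16): the host has 3 equally likely choices, so probability 1/3; weight (5/16)·(1/3) = 5/48.
If it is behind door 4 (prior 1/8): the host has 4 equally likely choices, so probability 1/4; weight (1/8)·(1/4) = 1/32.
If it is behind door 5 (prior 5/16): the host opened door 5, so this case is ruled out; weight (5/16)·0 = 0.
The weights sum to 7/32.
So P(the car behind door 2 | the host opened door 5) = (5/48) / (7/32) = 10/21.

10/21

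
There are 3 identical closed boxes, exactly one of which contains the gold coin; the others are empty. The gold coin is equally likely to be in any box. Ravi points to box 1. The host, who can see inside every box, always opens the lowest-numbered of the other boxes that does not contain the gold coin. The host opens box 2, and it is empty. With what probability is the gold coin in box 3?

1/2

Apply Bayes' rule, conditioning on where the gold coin actually is.
If it is in either of boxes 1 and 3 (prior 1/3 each): box 2 is the lowest-numbered option available, probability 1; weight (1/3)·1 = 1/3 each.
If it is in box 2 (prior 1/3): the host opened box 2, so this case is ruled out; weight (1/3)·0 = 0.
The weights sum to 2/3.
So P(the gold coin in box 3 | the host opened box 2) = (1/3) / (2/3) = 1/2.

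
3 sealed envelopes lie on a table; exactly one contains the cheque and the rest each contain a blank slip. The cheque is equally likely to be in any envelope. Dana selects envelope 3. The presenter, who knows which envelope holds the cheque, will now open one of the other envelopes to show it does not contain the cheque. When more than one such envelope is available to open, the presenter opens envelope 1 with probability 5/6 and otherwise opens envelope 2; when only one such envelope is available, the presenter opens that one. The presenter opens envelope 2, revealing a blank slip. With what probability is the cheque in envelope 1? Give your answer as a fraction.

6/7

Apply Bayes' rule, conditioning on where the cheque actually is.
If it is in envelope 1 (prior 1/3): only envelope 2 is available, probability 1; weight (1/3)·1 = 1/3.
If it is in envelope 2 (prior 1/3): the presenter opened envelope 2, so this case is ruled out; weight (1/3)·0 = 0.
If it is in envelope 3 (prior 1/3): envelope 1 is available but not opened, probability 1/6; weight (1/3)·(1/6) = 1/18.
The weights sum to 7/18.
So P(the cheque in envelope 1 | the presenter opened envelope 2) = (1/3) / (7/18) = 6/7.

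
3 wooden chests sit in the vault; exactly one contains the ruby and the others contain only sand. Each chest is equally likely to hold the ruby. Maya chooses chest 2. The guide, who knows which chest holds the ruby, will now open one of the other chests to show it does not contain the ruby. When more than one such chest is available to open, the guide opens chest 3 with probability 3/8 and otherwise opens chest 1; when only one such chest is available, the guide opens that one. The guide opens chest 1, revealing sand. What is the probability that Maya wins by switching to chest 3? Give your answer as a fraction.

8/13

Condition on the true location of the ruby.
If it is in chest 1 (prior 1/3): the guide opened chest 1, so this case is ruled out; weight (1/3)·0 = 0.
If it is in chest 2 (prior 1/3): chest 3 is available but not opened, probability 5/8; weight (1/3)·(5/8) = 5/24.
If it is in chest 3 (prior 1/3): only chest 1 is available, probability 1; weight (1/3)·1 = 1/3.
The weights sum to 13/24.
So P(the ruby in chest 3 | the guide opened chest 1) = (1/3) / (13/24) = 8/13.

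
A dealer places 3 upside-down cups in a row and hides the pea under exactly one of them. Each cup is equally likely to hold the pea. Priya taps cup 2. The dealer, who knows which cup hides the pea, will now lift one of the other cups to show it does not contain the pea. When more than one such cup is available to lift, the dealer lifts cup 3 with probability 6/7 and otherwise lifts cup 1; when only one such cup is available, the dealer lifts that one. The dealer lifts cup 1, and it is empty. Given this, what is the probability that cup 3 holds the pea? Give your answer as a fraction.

Apply Bayes' rule, conditioning on where the pea actually is.
If it is under cup 1 (prior 1/3): the dealer opened cup 1, so this case is ruled out; weight (1/3)·0 = 0.
If it is under cup 2 (prior 1/3): cup 3 is available but not opened, probability 1/7; weight (1/3)·(1/7) = 1/21.
If it is under cup 3 (prior 1/3): only cup 1 is available, probability 1; weight (1/3)·1 = 1/3.
The weights sum to 8/21.
So P(the pea under cup 3 | the dealer opened cup 1) = (1/3) / (8/21) = 7/8.

7/8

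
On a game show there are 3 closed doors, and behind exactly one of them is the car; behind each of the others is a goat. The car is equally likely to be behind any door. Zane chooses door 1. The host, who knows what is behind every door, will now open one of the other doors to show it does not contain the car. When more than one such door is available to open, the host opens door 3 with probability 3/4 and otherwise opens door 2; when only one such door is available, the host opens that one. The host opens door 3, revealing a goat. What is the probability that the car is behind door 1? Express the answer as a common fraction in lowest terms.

Condition on the true location of the car.
If it is behind door 1 (prior 1/3): door 3 is available, opened with probability 3/4; weight (1/3)·(3/4) = 1/4.
If it is behind door 2 (prior 1/3): only door 3 is available, probability 1; weight (1/3)·1 = 1/3.
If it is behind door 3 (prior 1/3): the host opened door 3, so this case is ruled out; weight (1/3)·0 = 0.
The weights sum to 7/12.
So P(the car behind door 1 | the host opened door 3) = (1/4) / (7/12) = 3/7.

3/7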